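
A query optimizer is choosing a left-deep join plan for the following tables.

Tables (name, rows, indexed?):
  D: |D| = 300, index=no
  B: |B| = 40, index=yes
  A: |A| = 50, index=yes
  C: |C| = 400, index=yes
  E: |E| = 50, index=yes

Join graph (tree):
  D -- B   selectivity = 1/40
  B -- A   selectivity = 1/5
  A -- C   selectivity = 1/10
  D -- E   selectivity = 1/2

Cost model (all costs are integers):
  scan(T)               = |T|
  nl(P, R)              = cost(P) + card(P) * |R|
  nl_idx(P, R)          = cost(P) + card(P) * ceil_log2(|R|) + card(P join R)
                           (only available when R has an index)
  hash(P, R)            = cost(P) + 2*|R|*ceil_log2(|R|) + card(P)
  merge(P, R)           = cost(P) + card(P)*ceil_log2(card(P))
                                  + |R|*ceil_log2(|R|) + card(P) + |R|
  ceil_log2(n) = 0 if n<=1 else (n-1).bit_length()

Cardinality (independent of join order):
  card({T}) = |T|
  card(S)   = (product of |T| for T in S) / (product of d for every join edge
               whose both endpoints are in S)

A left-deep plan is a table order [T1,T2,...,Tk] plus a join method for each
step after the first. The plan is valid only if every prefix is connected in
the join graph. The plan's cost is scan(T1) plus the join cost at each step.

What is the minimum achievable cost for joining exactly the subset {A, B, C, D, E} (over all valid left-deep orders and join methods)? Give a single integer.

87780

Selinger DP over subsets of {A,B,C,D,E}:
  {D}: scan cost=300, card=300
  {B}: scan cost=40, card=40
  {A}: scan cost=50, card=50
  {C}: scan cost=400, card=400
  {E}: scan cost=50, card=50
  {BD}: card=300; try (B,hash)→1080, (B,nl_idx)→2400, (D,merge)→3320, (B,merge)→3580, (D,hash)→5480, (D,nl)→12040 …(+1); best=1080 via (B,hash)
  {DE}: card=7500; try (E,hash)→1200, (D,merge)→3400, (E,merge)→3650, (D,hash)→5500, (E,nl_idx)→9600, (D,nl)→15050 …(+1); best=1200 via (E,hash)
  {AB}: card=400; try (B,hash)→580, (A,merge)→670, (B,merge)→680, (A,hash)→680, (A,nl_idx)→680, (B,nl_idx)→750 …(+2); best=580 via (B,hash)
  {AC}: card=2000; try (A,hash)→1400, (C,nl_idx)→2500, (C,merge)→4400, (A,merge)→4750, (A,nl_idx)→4800, (C,hash)→7300 …(+2); best=1400 via (A,hash)
  {ABD}: card=3000; try (A,hash)→1980, (A,merge)→4430, (A,nl_idx)→5880, (D,hash)→6380, (D,merge)→7580, (A,nl)→16080 …(+1); best=1980 via (A,hash)
  {BDE}: card=7500; try (E,hash)→1980, (E,merge)→4430, (B,hash)→9180, (E,nl_idx)→10380, (E,nl)→16080, (B,nl_idx)→53700 …(+2); best=1980 via (E,hash)
  {ABC}: card=16000; try (B,hash)→3880, (C,hash)→8180, (C,merge)→8580, (C,nl_idx)→20180, (B,merge)→25680, (B,nl_idx)→29400 …(+2); best=3880 via (B,hash)
  {ABCD}: card=120000; try (C,hash)→12180, (D,hash)→25280, (C,merge)→44980, (C,nl_idx)→148980, (D,merge)→246880, (C,nl)→1201980 …(+1); best=12180 via (C,hash)
  {ABDE}: card=75000; try (E,hash)→5580, (A,hash)→10080, (E,merge)→41330, (E,nl_idx)→94980, (A,merge)→107330, (A,nl_idx)→121980 …(+2); best=5580 via (E,hash)
  {ABCDE}: card=3000000; try (C,hash)→87780, (E,hash)→132780, (C,merge)→1359580, (E,merge)→2172530, (C,nl_idx)→3680580, (E,nl_idx)→3732180 …(+2); best=87780 via (C,hash)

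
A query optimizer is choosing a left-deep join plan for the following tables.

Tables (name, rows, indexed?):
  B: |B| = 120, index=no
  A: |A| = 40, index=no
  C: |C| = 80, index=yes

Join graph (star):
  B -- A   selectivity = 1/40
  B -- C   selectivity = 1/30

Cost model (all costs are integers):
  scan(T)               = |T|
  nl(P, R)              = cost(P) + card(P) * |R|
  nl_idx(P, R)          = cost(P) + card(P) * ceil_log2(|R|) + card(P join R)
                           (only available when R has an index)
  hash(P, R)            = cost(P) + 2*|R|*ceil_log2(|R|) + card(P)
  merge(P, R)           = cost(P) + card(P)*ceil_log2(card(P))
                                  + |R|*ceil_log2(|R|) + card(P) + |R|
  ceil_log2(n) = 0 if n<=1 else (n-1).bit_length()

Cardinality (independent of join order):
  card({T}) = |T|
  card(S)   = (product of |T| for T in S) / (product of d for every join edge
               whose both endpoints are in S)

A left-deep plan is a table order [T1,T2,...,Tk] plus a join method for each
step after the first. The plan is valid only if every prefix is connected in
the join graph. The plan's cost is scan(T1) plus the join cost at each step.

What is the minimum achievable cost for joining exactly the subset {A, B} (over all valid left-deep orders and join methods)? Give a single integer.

Selinger DP over subsets of {A,B}:
  {B}: scan cost=120, card=120
  {A}: scan cost=40, card=40
  {AB}: card=120; try (A,hash)→720, (B,merge)→1280, (A,merge)→1360, (B,hash)→1760, (B,nl)→4840, (A,nl)→4920; best=720 via (A,hash)

720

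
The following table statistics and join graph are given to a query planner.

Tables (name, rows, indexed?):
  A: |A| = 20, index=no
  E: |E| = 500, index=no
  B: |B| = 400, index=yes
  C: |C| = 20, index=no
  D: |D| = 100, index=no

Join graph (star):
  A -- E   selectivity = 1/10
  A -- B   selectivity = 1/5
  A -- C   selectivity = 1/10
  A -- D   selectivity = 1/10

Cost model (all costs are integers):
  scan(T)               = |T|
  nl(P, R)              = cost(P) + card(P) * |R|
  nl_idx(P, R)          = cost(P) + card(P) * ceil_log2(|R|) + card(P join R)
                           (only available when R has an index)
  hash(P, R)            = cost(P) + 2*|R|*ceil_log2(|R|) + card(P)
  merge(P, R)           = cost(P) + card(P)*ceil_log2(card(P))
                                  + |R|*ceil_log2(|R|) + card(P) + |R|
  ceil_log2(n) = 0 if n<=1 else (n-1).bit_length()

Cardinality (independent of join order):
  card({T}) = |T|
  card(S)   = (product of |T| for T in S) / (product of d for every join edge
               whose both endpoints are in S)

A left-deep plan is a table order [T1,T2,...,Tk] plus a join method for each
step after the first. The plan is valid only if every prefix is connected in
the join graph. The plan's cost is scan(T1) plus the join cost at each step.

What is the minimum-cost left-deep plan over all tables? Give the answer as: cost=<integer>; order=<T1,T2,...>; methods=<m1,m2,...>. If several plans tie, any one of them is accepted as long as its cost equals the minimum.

cost=33000; order=E,A,C,D,B; methods=hash,hash,hash,hash

Selinger DP (subsets sized 1..n):
  {A}: scan cost=20, card=20
  {E}: scan cost=500, card=500
  {B}: scan cost=400, card=400
  {C}: scan cost=20, card=20
  {D}: scan cost=100, card=100
  {AE}: card=1000; try (A,hash)→1200, (E,merge)→5140, (A,merge)→5620, (E,hash)→9040, (E,nl)→10020, (A,nl)→10500; best=1200 via (A,hash)
  {AB}: card=1600; try (A,hash)→1000, (B,nl_idx)→1800, (B,merge)→4140, (A,merge)→4520, (B,hash)→7240, (B,nl)→8020 …(+1); best=1000 via (A,hash)
  {AC}: card=40; try (C,hash)→240, (A,hash)→240, (C,merge)→260, (A,merge)→260, (C,nl)→420, (A,nl)→420; best=240 via (C,hash)
  {AD}: card=200; try (A,hash)→400, (D,merge)→940, (A,merge)→1020, (D,hash)→1440, (D,nl)→2020, (A,nl)→2100; best=400 via (A,hash)
  {ABE}: card=80000; try (B,hash)→9400, (E,hash)→11600, (B,merge)→16200, (E,merge)→25200, (B,nl_idx)→90200, (B,nl)→401200 …(+1); best=9400 via (B,hash)
  {ACE}: card=2000; try (C,hash)→2400, (E,merge)→5520, (E,hash)→9280, (C,merge)→12320, (E,nl)→20240, (C,nl)→21200; best=2400 via (C,hash)
  {ADE}: card=10000; try (D,hash)→3600, (E,merge)→7200, (E,hash)→9600, (D,merge)→13000, (E,nl)→100400, (D,nl)→101200; best=3600 via (D,hash)
  {ABC}: card=3200; try (C,hash)→2800, (B,nl_idx)→3800, (B,merge)→4520, (B,hash)→7480, (B,nl)→16240, (C,merge)→20320 …(+1); best=2800 via (C,hash)
  {ABD}: card=16000; try (D,hash)→4000, (B,merge)→6200, (B,hash)→7800, (B,nl_idx)→18200, (D,merge)→21000, (B,nl)→80400 …(+1); best=4000 via (D,hash)
  {ACD}: card=400; try (C,hash)→800, (D,merge)→1320, (D,hash)→1680, (C,merge)→2320, (D,nl)→4240, (C,nl)→4400; best=800 via (C,hash)
  {ABCE}: card=160000; try (B,hash)→11600, (E,hash)→15000, (B,merge)→30400, (E,merge)→49400, (C,hash)→89600, (B,nl_idx)→180400 …(+4); best=11600 via (B,hash)
  {ABDE}: card=800000; try (B,hash)→20800, (E,hash)→29000, (D,hash)→90800, (B,merge)→157600, (E,merge)→249000, (B,nl_idx)→893600 …(+4); best=20800 via (B,hash)
  {ACDE}: card=20000; try (D,hash)→5800, (E,merge)→9800, (E,hash)→10200, (C,hash)→13800, (D,merge)→27200, (C,merge)→153720 …(+3); best=5800 via (D,hash)
  {ABCD}: card=32000; try (D,hash)→7400, (B,hash)→8400, (B,merge)→8800, (C,hash)→20200, (B,nl_idx)→36400, (D,merge)→45200 …(+4); best=7400 via (D,hash)
  {ABCDE}: card=1600000; try (B,hash)→33000, (E,hash)→48400, (D,hash)→173000, (B,merge)→329800, (E,merge)→524400, (C,hash)→821000 …(+7); best=33000 via (B,hash)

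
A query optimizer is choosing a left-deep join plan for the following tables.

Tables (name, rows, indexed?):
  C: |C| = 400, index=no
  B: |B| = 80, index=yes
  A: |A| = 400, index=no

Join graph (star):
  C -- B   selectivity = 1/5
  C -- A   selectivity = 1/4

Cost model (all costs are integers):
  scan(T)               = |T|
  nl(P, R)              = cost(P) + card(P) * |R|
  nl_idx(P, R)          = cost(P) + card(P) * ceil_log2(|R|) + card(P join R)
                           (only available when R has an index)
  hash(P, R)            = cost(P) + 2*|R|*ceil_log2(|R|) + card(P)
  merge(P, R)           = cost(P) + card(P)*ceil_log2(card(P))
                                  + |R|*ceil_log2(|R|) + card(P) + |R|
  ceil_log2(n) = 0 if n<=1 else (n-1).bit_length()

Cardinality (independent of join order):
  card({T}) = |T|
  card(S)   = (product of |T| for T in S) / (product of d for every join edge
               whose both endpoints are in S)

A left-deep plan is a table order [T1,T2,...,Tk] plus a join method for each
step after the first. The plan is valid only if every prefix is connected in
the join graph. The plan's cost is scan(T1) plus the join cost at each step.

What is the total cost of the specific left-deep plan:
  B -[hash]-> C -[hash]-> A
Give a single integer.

20960

step 1: scan B: cost=80, card=80
step 2: join C via hash
    card(P join C) = 80*400/(5) = 6400
    cost = 80 + 2*400*9 + 80 = 7360
step 3: join A via hash
    card(P join A) = 6400*400/(4) = 640000
    cost = 7360 + 2*400*9 + 6400 = 20960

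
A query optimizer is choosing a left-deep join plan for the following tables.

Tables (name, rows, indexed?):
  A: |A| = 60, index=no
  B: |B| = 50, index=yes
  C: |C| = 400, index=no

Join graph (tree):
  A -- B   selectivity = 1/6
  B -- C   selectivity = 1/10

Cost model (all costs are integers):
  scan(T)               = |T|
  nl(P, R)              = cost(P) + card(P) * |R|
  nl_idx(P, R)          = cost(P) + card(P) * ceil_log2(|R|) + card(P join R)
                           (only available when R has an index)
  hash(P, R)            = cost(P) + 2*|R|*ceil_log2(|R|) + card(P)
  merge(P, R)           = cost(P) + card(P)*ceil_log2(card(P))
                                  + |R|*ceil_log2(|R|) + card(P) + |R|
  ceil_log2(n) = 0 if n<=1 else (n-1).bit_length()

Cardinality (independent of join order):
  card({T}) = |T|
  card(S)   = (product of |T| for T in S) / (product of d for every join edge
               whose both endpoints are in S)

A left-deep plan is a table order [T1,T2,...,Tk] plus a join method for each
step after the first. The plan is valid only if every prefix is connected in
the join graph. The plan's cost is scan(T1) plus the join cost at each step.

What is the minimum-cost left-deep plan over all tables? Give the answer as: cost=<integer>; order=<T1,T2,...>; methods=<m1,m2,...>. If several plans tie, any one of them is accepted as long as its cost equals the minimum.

cost=4120; order=C,B,A; methods=hash,hash

Selinger DP (subsets sized 1..n):
  {A}: scan cost=60, card=60
  {B}: scan cost=50, card=50
  {C}: scan cost=400, card=400
  {AB}: card=500; try (B,hash)→720, (A,hash)→820, (A,merge)→820, (B,merge)→830, (B,nl_idx)→920, (A,nl)→3050 …(+1); best=720 via (B,hash)
  {BC}: card=2000; try (B,hash)→1400, (C,merge)→4400, (B,merge)→4750, (B,nl_idx)→4800, (C,hash)→7300, (C,nl)→20050 …(+1); best=1400 via (B,hash)
  {ABC}: card=20000; try (A,hash)→4120, (C,hash)→8420, (C,merge)→9720, (A,merge)→25820, (A,nl)→121400, (C,nl)→200720; best=4120 via (A,hash)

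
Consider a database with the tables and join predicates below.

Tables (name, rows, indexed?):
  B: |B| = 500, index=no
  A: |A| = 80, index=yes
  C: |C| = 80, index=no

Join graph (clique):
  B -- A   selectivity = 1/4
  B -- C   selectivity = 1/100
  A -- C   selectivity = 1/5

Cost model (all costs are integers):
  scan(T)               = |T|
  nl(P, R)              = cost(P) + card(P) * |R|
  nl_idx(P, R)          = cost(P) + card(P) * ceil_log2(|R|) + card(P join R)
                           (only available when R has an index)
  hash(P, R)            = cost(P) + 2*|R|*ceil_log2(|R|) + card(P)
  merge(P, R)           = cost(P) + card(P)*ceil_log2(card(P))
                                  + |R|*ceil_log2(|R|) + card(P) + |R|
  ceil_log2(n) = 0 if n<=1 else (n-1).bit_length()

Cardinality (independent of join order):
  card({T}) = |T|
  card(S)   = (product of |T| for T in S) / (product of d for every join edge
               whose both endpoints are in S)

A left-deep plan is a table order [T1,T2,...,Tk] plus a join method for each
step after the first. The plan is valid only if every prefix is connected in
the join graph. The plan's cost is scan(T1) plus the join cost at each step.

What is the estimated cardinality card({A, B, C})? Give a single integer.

Tables in S: A(80), B(500), C(80)
Edges inside S: B-A(d=4), B-C(d=100), A-C(d=5)
numerator = 80 * 500 * 80 = 3200000
denominator = 4 * 100 * 5 = 2000
card(S) = 3200000 / 2000 = 1600

1600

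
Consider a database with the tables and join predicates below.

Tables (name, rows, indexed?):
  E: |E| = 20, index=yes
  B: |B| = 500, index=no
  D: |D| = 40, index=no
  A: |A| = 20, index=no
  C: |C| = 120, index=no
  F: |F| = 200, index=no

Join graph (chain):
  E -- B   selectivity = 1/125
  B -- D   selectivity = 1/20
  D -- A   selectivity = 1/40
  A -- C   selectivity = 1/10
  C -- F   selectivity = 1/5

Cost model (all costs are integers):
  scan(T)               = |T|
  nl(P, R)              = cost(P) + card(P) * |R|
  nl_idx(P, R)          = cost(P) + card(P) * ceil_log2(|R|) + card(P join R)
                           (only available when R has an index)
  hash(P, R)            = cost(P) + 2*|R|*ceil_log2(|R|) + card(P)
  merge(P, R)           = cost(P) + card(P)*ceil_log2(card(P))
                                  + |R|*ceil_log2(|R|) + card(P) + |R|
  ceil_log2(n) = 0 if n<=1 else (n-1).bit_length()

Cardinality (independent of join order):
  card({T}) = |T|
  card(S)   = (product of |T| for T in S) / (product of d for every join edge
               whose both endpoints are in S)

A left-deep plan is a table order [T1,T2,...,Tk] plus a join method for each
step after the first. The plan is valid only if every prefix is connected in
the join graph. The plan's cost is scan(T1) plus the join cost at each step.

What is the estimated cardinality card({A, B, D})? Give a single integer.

Tables in S: A(20), B(500), D(40)
Edges inside S: B-D(d=20), D-A(d=40)
numerator = 20 * 500 * 40 = 400000
denominator = 20 * 40 = 800
card(S) = 400000 / 800 = 500

500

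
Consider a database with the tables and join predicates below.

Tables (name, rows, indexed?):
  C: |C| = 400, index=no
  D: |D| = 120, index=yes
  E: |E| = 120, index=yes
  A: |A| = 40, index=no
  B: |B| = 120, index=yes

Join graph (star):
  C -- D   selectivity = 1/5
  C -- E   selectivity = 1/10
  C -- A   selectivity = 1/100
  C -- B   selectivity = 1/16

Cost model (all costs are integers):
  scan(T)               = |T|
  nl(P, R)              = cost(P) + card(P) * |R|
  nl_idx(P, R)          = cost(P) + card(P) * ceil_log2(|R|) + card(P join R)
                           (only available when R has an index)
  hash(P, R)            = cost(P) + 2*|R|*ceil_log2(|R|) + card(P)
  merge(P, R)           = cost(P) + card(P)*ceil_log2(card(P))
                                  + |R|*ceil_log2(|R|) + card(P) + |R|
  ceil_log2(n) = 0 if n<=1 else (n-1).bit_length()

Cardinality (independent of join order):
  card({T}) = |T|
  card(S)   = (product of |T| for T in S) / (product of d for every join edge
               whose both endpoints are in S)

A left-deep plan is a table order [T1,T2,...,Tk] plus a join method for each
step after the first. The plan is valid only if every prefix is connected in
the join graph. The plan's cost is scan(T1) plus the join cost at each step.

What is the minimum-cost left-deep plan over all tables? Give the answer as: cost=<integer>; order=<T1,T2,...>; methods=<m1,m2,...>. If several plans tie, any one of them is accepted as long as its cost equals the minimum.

cost=22080; order=C,A,B,E,D; methods=hash,hash,hash,hash

Selinger DP (subsets sized 1..n):
  {C}: scan cost=400, card=400
  {D}: scan cost=120, card=120
  {E}: scan cost=120, card=120
  {A}: scan cost=40, card=40
  {B}: scan cost=120, card=120
  {CD}: card=9600; try (D,hash)→2480, (C,merge)→5080, (D,merge)→5360, (C,hash)→7440, (D,nl_idx)→12800, (C,nl)→48120 …(+1); best=2480 via (D,hash)
  {CE}: card=4800; try (E,hash)→2480, (C,merge)→5080, (E,merge)→5360, (C,hash)→7440, (E,nl_idx)→8000, (C,nl)→48120 …(+1); best=2480 via (E,hash)
  {AC}: card=160; try (A,hash)→1280, (C,merge)→4320, (A,merge)→4680, (C,hash)→7280, (C,nl)→16040, (A,nl)→16400; best=1280 via (A,hash)
  {BC}: card=3000; try (B,hash)→2480, (C,merge)→5080, (B,merge)→5360, (B,nl_idx)→6200, (C,hash)→7440, (C,nl)→48120 …(+1); best=2480 via (B,hash)
  {CDE}: card=115200; try (D,hash)→8960, (E,hash)→13760, (D,merge)→70640, (E,merge)→147440, (D,nl_idx)→151280, (E,nl_idx)→184880 …(+2); best=8960 via (D,hash)
  {ACD}: card=3840; try (D,hash)→3120, (D,merge)→3680, (D,nl_idx)→6240, (A,hash)→12560, (D,nl)→20480, (A,merge)→146760 …(+1); best=3120 via (D,hash)
  {BCD}: card=72000; try (D,hash)→7160, (B,hash)→13760, (D,merge)→42440, (D,nl_idx)→95480, (B,nl_idx)→141680, (B,merge)→147440 …(+2); best=7160 via (D,hash)
  {ACE}: card=1920; try (E,hash)→3120, (E,merge)→3680, (E,nl_idx)→4320, (A,hash)→7760, (E,nl)→20480, (A,merge)→69960 …(+1); best=3120 via (E,hash)
  {BCE}: card=36000; try (E,hash)→7160, (B,hash)→8960, (E,merge)→42440, (E,nl_idx)→59480, (B,merge)→70640, (B,nl_idx)→72080 …(+2); best=7160 via (E,hash)
  {ABC}: card=1200; try (B,hash)→3120, (B,nl_idx)→3600, (B,merge)→3680, (A,hash)→5960, (B,nl)→20480, (A,merge)→41760 …(+1); best=3120 via (B,hash)
  {ACDE}: card=46080; try (D,hash)→6720, (E,hash)→8640, (D,merge)→27120, (E,merge)→54000, (D,nl_idx)→62640, (E,nl_idx)→76080 …(+5); best=6720 via (D,hash)
  {BCDE}: card=864000; try (D,hash)→44840, (E,hash)→80840, (B,hash)→125840, (D,merge)→620120, (D,nl_idx)→1123160, (E,merge)→1304120 …(+6); best=44840 via (D,hash)
  {ABCD}: card=28800; try (D,hash)→6000, (B,hash)→8640, (D,merge)→18480, (D,nl_idx)→40320, (B,merge)→54000, (B,nl_idx)→58800 …(+5); best=6000 via (D,hash)
  {ABCE}: card=14400; try (E,hash)→6000, (B,hash)→6720, (E,merge)→18480, (E,nl_idx)→25920, (B,merge)→27120, (B,nl_idx)→30960 …(+5); best=6000 via (E,hash)
  {ABCDE}: card=345600; try (D,hash)→22080, (E,hash)→36480, (B,hash)→54480, (D,merge)→222960, (D,nl_idx)→452400, (E,merge)→467760 …(+9); best=22080 via (D,hash)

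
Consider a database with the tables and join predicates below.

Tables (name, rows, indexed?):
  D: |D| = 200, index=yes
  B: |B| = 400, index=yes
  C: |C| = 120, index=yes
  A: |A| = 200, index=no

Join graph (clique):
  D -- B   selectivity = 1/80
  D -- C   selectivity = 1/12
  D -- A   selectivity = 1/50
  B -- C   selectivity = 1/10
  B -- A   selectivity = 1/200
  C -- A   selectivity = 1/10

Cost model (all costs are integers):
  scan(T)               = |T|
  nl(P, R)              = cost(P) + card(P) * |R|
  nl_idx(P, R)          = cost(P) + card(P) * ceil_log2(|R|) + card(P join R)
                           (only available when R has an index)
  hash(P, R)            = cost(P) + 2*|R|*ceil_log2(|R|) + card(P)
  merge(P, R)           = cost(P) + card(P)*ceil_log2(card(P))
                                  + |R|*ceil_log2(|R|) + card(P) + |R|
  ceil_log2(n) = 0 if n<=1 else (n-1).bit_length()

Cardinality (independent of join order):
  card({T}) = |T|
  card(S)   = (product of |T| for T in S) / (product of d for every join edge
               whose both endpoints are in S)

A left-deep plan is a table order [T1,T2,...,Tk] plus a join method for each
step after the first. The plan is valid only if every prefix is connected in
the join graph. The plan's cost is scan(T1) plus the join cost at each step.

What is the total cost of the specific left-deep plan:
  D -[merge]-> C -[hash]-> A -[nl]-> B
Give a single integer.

step 1: scan D: cost=200, card=200
step 2: join C via merge
    card(P join C) = 200*120/(12) = 2000
    cost = 200 + 200*8 + 120*7 + 200 + 120 = 2960
step 3: join A via hash
    card(P join A) = 2000*200/(50*10) = 800
    cost = 2960 + 2*200*8 + 2000 = 8160
step 4: join B via nl
    card(P join B) = 800*400/(80*10*200) = 2
    cost = 8160 + 800*400 = 328160

328160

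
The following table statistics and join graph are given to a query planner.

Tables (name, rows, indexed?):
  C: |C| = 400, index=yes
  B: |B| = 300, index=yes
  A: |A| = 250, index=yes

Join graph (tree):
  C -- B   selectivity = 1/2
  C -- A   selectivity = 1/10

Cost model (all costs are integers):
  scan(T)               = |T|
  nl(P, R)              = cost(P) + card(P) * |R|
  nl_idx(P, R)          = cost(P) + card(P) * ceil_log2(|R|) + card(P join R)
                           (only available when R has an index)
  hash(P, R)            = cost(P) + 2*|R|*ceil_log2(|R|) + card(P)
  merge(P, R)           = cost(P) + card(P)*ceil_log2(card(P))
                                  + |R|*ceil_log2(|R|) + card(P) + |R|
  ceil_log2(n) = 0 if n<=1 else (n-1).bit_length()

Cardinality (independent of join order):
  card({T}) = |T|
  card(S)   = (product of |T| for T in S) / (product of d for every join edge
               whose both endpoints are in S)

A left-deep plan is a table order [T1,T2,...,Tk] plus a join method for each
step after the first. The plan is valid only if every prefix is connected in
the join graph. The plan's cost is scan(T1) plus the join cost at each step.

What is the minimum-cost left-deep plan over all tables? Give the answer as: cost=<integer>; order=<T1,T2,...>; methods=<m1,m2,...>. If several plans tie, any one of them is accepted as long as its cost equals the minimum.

cost=20200; order=C,A,B; methods=hash,hash

Selinger DP (subsets sized 1..n):
  {C}: scan cost=400, card=400
  {B}: scan cost=300, card=300
  {A}: scan cost=250, card=250
  {BC}: card=60000; try (B,hash)→6200, (C,merge)→7300, (B,merge)→7400, (C,hash)→7800, (C,nl_idx)→63000, (B,nl_idx)→64000 …(+2); best=6200 via (B,hash)
  {AC}: card=10000; try (A,hash)→4800, (C,merge)→6500, (A,merge)→6650, (C,hash)→7700, (C,nl_idx)→12500, (A,nl_idx)→13600 …(+2); best=4800 via (A,hash)
  {ABC}: card=1500000; try (B,hash)→20200, (A,hash)→70200, (B,merge)→157800, (A,merge)→1028450, (B,nl_idx)→1594800, (A,nl_idx)→1986200 …(+2); best=20200 via (B,hash)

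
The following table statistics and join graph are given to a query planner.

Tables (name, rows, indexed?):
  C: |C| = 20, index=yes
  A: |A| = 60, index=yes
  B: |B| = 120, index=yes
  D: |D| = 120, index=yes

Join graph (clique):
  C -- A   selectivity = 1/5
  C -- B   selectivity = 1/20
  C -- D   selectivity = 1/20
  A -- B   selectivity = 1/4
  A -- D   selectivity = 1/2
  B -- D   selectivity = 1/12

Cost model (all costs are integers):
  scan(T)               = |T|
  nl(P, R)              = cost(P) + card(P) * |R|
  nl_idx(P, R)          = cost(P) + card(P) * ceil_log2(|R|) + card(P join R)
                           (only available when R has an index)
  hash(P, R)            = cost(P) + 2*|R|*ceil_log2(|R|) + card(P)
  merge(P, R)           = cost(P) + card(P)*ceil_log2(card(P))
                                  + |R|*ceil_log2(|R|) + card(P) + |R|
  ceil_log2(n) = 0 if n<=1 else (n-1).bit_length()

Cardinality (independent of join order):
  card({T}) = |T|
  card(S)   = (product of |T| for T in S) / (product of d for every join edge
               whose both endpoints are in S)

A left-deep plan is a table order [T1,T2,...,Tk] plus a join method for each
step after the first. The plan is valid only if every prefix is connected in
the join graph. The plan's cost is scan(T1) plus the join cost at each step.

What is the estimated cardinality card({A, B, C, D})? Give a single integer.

90

Tables in S: A(60), B(120), C(20), D(120)
Edges inside S: C-A(d=5), C-B(d=20), C-D(d=20), A-B(d=4), A-D(d=2), B-D(d=12)
numerator = 60 * 120 * 20 * 120 = 17280000
denominator = 5 * 20 * 20 * 4 * 2 * 12 = 192000
card(S) = 17280000 / 192000 = 90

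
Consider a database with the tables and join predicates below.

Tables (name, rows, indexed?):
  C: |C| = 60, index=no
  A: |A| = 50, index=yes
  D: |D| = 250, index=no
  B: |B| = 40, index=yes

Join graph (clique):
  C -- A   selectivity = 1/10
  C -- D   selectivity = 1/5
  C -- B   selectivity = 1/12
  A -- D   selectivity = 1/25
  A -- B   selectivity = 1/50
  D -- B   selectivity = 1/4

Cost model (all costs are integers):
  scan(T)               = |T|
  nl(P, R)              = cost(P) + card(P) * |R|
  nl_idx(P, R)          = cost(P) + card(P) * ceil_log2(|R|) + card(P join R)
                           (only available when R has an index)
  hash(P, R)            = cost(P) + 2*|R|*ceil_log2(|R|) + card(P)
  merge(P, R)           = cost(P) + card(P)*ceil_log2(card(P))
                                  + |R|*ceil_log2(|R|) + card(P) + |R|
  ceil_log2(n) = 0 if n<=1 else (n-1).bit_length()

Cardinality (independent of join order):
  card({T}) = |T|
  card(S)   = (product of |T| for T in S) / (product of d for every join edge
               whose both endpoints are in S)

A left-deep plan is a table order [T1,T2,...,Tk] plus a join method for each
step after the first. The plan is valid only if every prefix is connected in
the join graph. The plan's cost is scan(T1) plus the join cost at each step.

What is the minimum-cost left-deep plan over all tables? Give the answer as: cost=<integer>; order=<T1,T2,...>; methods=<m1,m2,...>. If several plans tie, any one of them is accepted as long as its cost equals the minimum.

cost=2900; order=D,A,B,C; methods=hash,hash,hash

Selinger DP (subsets sized 1..n):
  {C}: scan cost=60, card=60
  {A}: scan cost=50, card=50
  {D}: scan cost=250, card=250
  {B}: scan cost=40, card=40
  {AC}: card=300; try (A,hash)→720, (A,nl_idx)→720, (C,hash)→820, (C,merge)→820, (A,merge)→830, (C,nl)→3050 …(+1); best=720 via (A,hash)
  {CD}: card=3000; try (C,hash)→1220, (D,merge)→2730, (C,merge)→2920, (D,hash)→4120, (D,nl)→15060, (C,nl)→15250; best=1220 via (C,hash)
  {BC}: card=200; try (B,hash)→600, (B,nl_idx)→620, (C,merge)→740, (B,merge)→760, (C,hash)→800, (C,nl)→2440 …(+1); best=600 via (B,hash)
  {AD}: card=500; try (A,hash)→1100, (A,nl_idx)→2250, (D,merge)→2650, (A,merge)→2850, (D,hash)→4100, (D,nl)→12550 …(+1); best=1100 via (A,hash)
  {AB}: card=40; try (A,nl_idx)→320, (B,nl_idx)→390, (B,hash)→580, (A,merge)→670, (B,merge)→680, (A,hash)→680 …(+2); best=320 via (A,nl_idx)
  {BD}: card=2500; try (B,hash)→980, (D,merge)→2570, (B,merge)→2780, (D,hash)→4080, (B,nl_idx)→4250, (D,nl)→10040 …(+1); best=980 via (B,hash)
  {ACD}: card=600; try (C,hash)→2320, (A,hash)→4820, (D,hash)→5020, (D,merge)→5970, (C,merge)→6520, (A,nl_idx)→19820 …(+4); best=2320 via (C,hash)
  {ABC}: card=20; try (C,merge)→1020, (C,hash)→1080, (A,hash)→1400, (B,hash)→1500, (A,nl_idx)→1820, (B,nl_idx)→2540 …(+5); best=1020 via (C,merge)
  {BCD}: card=2500; try (C,hash)→4200, (D,merge)→4650, (B,hash)→4700, (D,hash)→4800, (B,nl_idx)→21720, (C,merge)→33900 …(+4); best=4200 via (C,hash)
  {ABD}: card=100; try (B,hash)→2080, (D,merge)→2850, (A,hash)→4080, (B,nl_idx)→4200, (D,hash)→4360, (B,merge)→6380 …(+5); best=2080 via (B,hash)
  {ABCD}: card=10; try (C,hash)→2900, (C,merge)→3300, (D,merge)→3390, (B,hash)→3400, (D,hash)→5040, (B,nl_idx)→5930 …(+8); best=2900 via (C,hash)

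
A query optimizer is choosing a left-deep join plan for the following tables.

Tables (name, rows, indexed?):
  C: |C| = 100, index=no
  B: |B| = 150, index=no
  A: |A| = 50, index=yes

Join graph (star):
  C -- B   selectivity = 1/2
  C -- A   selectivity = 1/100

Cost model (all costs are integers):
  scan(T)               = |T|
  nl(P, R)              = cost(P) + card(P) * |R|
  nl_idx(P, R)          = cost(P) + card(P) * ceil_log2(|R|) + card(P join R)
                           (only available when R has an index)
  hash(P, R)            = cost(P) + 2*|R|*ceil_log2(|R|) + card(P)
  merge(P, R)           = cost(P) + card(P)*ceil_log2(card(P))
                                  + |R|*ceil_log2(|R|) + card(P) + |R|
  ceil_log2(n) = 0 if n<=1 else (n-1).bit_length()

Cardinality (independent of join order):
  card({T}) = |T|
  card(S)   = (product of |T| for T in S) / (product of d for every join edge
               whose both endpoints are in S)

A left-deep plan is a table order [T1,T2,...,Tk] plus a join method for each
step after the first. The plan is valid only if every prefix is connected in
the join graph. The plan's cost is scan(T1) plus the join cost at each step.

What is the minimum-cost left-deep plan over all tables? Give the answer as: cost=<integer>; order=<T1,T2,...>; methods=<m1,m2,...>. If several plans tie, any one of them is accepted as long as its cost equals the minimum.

cost=2450; order=C,A,B; methods=nl_idx,merge

Selinger DP (subsets sized 1..n):
  {C}: scan cost=100, card=100
  {B}: scan cost=150, card=150
  {A}: scan cost=50, card=50
  {BC}: card=7500; try (C,hash)→1700, (B,merge)→2250, (C,merge)→2300, (B,hash)→2600, (B,nl)→15100, (C,nl)→15150; best=1700 via (C,hash)
  {AC}: card=50; try (A,nl_idx)→750, (A,hash)→800, (C,merge)→1200, (A,merge)→1250, (C,hash)→1500, (C,nl)→5050 …(+1); best=750 via (A,nl_idx)
  {ABC}: card=3750; try (B,merge)→2450, (B,hash)→3200, (B,nl)→8250, (A,hash)→9800, (A,nl_idx)→50450, (A,merge)→107050 …(+1); best=2450 via (B,merge)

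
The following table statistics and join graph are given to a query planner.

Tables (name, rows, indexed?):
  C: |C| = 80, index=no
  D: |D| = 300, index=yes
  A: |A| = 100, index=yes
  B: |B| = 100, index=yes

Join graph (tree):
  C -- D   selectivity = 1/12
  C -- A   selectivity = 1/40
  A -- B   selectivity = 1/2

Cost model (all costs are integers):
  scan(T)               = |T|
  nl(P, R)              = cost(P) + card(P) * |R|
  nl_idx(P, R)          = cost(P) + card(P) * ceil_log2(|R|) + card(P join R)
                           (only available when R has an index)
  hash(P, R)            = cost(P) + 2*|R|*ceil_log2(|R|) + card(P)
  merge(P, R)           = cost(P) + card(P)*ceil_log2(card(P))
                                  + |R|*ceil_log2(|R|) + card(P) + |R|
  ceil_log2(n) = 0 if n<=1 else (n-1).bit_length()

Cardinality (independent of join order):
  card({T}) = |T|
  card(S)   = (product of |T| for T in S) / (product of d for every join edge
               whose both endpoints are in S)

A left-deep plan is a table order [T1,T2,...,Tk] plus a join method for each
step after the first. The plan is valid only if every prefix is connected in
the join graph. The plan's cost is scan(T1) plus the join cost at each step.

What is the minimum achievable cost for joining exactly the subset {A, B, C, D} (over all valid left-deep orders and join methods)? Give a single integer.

11520

Selinger DP over subsets of {A,B,C,D}:
  {C}: scan cost=80, card=80
  {D}: scan cost=300, card=300
  {A}: scan cost=100, card=100
  {B}: scan cost=100, card=100
  {CD}: card=2000; try (C,hash)→1720, (D,nl_idx)→2800, (D,merge)→3720, (C,merge)→3940, (D,hash)→5560, (D,nl)→24080 …(+1); best=1720 via (C,hash)
  {AC}: card=200; try (A,nl_idx)→840, (C,hash)→1320, (A,merge)→1520, (C,merge)→1540, (A,hash)→1560, (A,nl)→8080 …(+1); best=840 via (A,nl_idx)
  {AB}: card=5000; try (B,hash)→1600, (A,hash)→1600, (B,merge)→1700, (A,merge)→1700, (B,nl_idx)→5800, (A,nl_idx)→5800 …(+2); best=1600 via (B,hash)
  {ACD}: card=5000; try (A,hash)→5120, (D,merge)→5640, (D,hash)→6440, (D,nl_idx)→7640, (A,nl_idx)→20720, (A,merge)→26520 …(+2); best=5120 via (A,hash)
  {ABC}: card=10000; try (B,hash)→2440, (B,merge)→3440, (C,hash)→7720, (B,nl_idx)→12240, (B,nl)→20840, (C,merge)→72240 …(+1); best=2440 via (B,hash)
  {ABCD}: card=250000; try (B,hash)→11520, (D,hash)→17840, (B,merge)→75920, (D,merge)→155440, (B,nl_idx)→290120, (D,nl_idx)→342440 …(+2); best=11520 via (B,hash)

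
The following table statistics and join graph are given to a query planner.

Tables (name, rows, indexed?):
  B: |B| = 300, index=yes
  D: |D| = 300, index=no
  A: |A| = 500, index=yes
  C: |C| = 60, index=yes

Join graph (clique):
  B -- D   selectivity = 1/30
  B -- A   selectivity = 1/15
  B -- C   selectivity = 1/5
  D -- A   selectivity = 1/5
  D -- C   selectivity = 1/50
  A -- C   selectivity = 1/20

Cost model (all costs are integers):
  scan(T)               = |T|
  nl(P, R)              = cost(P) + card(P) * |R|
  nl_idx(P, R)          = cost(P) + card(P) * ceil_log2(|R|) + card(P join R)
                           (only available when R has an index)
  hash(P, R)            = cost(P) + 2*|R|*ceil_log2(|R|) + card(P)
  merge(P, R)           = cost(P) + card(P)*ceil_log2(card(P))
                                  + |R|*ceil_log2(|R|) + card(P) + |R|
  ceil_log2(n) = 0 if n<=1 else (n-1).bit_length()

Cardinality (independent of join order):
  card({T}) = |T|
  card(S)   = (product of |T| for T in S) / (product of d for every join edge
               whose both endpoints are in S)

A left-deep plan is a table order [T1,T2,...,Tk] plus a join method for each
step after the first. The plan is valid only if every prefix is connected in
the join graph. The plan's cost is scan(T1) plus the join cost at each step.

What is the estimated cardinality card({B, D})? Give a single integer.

3000

Tables in S: B(300), D(300)
Edges inside S: B-D(d=30)
numerator = 300 * 300 = 90000
denominator = 30 = 30
card(S) = 90000 / 30 = 3000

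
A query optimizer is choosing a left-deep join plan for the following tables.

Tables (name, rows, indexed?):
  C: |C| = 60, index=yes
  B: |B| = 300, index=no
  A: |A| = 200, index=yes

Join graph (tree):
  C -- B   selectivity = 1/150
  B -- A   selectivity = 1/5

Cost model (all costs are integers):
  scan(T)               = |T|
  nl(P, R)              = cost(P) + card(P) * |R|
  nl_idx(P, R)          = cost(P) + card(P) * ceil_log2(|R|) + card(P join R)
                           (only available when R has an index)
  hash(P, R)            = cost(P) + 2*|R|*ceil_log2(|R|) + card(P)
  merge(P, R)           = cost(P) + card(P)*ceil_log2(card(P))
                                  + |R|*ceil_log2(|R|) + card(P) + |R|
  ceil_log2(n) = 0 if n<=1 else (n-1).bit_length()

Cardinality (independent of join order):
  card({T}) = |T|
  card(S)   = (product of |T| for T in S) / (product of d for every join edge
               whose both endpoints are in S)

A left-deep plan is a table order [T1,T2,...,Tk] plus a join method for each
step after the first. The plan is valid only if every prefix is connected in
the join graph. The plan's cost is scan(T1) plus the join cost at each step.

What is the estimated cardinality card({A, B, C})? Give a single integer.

Tables in S: A(200), B(300), C(60)
Edges inside S: C-B(d=150), B-A(d=5)
numerator = 200 * 300 * 60 = 3600000
denominator = 150 * 5 = 750
card(S) = 3600000 / 750 = 4800

4800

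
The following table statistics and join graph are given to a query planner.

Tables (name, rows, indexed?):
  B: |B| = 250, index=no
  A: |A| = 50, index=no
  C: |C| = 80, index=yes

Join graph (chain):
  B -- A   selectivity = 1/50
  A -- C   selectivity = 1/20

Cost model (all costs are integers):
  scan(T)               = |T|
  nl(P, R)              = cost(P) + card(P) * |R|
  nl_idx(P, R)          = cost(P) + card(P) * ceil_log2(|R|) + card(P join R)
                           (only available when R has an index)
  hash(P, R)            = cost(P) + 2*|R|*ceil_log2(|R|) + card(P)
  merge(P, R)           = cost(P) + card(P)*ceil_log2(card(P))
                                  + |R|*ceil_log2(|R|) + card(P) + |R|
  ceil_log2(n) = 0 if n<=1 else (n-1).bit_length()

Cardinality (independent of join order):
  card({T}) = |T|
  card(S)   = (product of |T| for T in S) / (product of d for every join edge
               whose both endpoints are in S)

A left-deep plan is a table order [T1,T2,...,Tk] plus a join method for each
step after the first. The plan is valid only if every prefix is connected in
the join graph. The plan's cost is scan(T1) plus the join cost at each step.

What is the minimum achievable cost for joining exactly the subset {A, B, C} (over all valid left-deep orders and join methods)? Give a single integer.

2470

Selinger DP over subsets of {A,B,C}:
  {B}: scan cost=250, card=250
  {A}: scan cost=50, card=50
  {C}: scan cost=80, card=80
  {AB}: card=250; try (A,hash)→1100, (B,merge)→2650, (A,merge)→2850, (B,hash)→4100, (B,nl)→12550, (A,nl)→12750; best=1100 via (A,hash)
  {AC}: card=200; try (C,nl_idx)→600, (A,hash)→760, (C,merge)→1040, (A,merge)→1070, (C,hash)→1220, (C,nl)→4050 …(+1); best=600 via (C,nl_idx)
  {ABC}: card=1000; try (C,hash)→2470, (C,nl_idx)→3850, (C,merge)→3990, (B,merge)→4650, (B,hash)→4800, (C,nl)→21100 …(+1); best=2470 via (C,hash)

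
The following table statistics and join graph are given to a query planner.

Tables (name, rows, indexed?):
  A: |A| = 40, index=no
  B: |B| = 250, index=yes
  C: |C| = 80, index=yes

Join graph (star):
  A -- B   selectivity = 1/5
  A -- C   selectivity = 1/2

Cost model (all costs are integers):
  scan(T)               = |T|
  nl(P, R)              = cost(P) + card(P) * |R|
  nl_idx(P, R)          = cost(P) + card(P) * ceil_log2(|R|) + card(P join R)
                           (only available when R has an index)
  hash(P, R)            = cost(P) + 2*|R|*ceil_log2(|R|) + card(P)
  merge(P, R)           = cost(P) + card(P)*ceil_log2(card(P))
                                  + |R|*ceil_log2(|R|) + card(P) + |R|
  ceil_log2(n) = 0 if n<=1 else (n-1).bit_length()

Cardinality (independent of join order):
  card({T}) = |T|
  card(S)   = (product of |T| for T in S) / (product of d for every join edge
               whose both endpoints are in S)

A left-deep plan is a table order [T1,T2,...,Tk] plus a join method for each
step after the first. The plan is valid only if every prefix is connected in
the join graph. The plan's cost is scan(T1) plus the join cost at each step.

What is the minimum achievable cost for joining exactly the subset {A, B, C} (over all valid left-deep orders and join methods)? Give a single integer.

4100

Selinger DP over subsets of {A,B,C}:
  {A}: scan cost=40, card=40
  {B}: scan cost=250, card=250
  {C}: scan cost=80, card=80
  {AB}: card=2000; try (A,hash)→980, (B,nl_idx)→2360, (B,merge)→2570, (A,merge)→2780, (B,hash)→4080, (B,nl)→10040 …(+1); best=980 via (A,hash)
  {AC}: card=1600; try (A,hash)→640, (C,merge)→960, (A,merge)→1000, (C,hash)→1200, (C,nl_idx)→1920, (C,nl)→3240 …(+1); best=640 via (A,hash)
  {ABC}: card=80000; try (C,hash)→4100, (B,hash)→6240, (B,merge)→22090, (C,merge)→25620, (B,nl_idx)→93440, (C,nl_idx)→94980 …(+2); best=4100 via (C,hash)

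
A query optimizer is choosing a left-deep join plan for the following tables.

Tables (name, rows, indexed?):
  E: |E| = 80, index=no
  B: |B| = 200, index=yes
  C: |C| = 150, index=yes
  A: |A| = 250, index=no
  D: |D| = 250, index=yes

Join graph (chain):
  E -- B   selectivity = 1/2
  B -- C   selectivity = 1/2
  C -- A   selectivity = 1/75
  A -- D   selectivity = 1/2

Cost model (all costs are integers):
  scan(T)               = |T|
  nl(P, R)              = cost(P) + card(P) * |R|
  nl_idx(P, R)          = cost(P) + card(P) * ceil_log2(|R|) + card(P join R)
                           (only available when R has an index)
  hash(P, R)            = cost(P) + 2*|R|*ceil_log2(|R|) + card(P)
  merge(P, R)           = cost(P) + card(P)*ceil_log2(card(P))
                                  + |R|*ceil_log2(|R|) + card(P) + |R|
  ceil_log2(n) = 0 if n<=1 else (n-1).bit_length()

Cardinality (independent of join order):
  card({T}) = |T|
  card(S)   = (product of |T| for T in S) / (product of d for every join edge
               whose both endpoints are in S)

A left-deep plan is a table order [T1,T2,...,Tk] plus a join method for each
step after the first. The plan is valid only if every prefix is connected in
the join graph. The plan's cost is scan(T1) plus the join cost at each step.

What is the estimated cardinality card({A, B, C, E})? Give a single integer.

Tables in S: A(250), B(200), C(150), E(80)
Edges inside S: E-B(d=2), B-C(d=2), C-A(d=75)
numerator = 250 * 200 * 150 * 80 = 600000000
denominator = 2 * 2 * 75 = 300
card(S) = 600000000 / 300 = 2000000

2000000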